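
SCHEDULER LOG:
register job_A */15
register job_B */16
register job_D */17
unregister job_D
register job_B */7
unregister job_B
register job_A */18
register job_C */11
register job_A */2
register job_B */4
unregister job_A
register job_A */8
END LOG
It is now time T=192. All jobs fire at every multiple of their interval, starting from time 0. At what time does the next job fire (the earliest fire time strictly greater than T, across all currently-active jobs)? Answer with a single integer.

Answer: 196

Derivation:
Op 1: register job_A */15 -> active={job_A:*/15}
Op 2: register job_B */16 -> active={job_A:*/15, job_B:*/16}
Op 3: register job_D */17 -> active={job_A:*/15, job_B:*/16, job_D:*/17}
Op 4: unregister job_D -> active={job_A:*/15, job_B:*/16}
Op 5: register job_B */7 -> active={job_A:*/15, job_B:*/7}
Op 6: unregister job_B -> active={job_A:*/15}
Op 7: register job_A */18 -> active={job_A:*/18}
Op 8: register job_C */11 -> active={job_A:*/18, job_C:*/11}
Op 9: register job_A */2 -> active={job_A:*/2, job_C:*/11}
Op 10: register job_B */4 -> active={job_A:*/2, job_B:*/4, job_C:*/11}
Op 11: unregister job_A -> active={job_B:*/4, job_C:*/11}
Op 12: register job_A */8 -> active={job_A:*/8, job_B:*/4, job_C:*/11}
  job_A: interval 8, next fire after T=192 is 200
  job_B: interval 4, next fire after T=192 is 196
  job_C: interval 11, next fire after T=192 is 198
Earliest fire time = 196 (job job_B)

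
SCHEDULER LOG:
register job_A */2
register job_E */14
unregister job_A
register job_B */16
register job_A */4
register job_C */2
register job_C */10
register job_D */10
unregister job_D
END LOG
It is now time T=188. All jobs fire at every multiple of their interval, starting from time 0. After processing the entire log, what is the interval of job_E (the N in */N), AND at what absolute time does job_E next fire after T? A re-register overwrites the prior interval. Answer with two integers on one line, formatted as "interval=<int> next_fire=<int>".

Op 1: register job_A */2 -> active={job_A:*/2}
Op 2: register job_E */14 -> active={job_A:*/2, job_E:*/14}
Op 3: unregister job_A -> active={job_E:*/14}
Op 4: register job_B */16 -> active={job_B:*/16, job_E:*/14}
Op 5: register job_A */4 -> active={job_A:*/4, job_B:*/16, job_E:*/14}
Op 6: register job_C */2 -> active={job_A:*/4, job_B:*/16, job_C:*/2, job_E:*/14}
Op 7: register job_C */10 -> active={job_A:*/4, job_B:*/16, job_C:*/10, job_E:*/14}
Op 8: register job_D */10 -> active={job_A:*/4, job_B:*/16, job_C:*/10, job_D:*/10, job_E:*/14}
Op 9: unregister job_D -> active={job_A:*/4, job_B:*/16, job_C:*/10, job_E:*/14}
Final interval of job_E = 14
Next fire of job_E after T=188: (188//14+1)*14 = 196

Answer: interval=14 next_fire=196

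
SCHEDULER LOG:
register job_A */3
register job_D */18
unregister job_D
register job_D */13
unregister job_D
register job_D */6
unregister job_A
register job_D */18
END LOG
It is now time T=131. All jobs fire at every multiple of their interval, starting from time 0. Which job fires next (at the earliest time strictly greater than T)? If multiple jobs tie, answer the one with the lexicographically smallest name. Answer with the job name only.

Op 1: register job_A */3 -> active={job_A:*/3}
Op 2: register job_D */18 -> active={job_A:*/3, job_D:*/18}
Op 3: unregister job_D -> active={job_A:*/3}
Op 4: register job_D */13 -> active={job_A:*/3, job_D:*/13}
Op 5: unregister job_D -> active={job_A:*/3}
Op 6: register job_D */6 -> active={job_A:*/3, job_D:*/6}
Op 7: unregister job_A -> active={job_D:*/6}
Op 8: register job_D */18 -> active={job_D:*/18}
  job_D: interval 18, next fire after T=131 is 144
Earliest = 144, winner (lex tiebreak) = job_D

Answer: job_D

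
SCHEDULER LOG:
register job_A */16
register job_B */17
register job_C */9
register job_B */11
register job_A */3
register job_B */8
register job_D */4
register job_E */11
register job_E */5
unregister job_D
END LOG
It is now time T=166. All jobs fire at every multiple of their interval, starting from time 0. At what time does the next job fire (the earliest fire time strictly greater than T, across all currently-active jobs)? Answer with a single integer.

Op 1: register job_A */16 -> active={job_A:*/16}
Op 2: register job_B */17 -> active={job_A:*/16, job_B:*/17}
Op 3: register job_C */9 -> active={job_A:*/16, job_B:*/17, job_C:*/9}
Op 4: register job_B */11 -> active={job_A:*/16, job_B:*/11, job_C:*/9}
Op 5: register job_A */3 -> active={job_A:*/3, job_B:*/11, job_C:*/9}
Op 6: register job_B */8 -> active={job_A:*/3, job_B:*/8, job_C:*/9}
Op 7: register job_D */4 -> active={job_A:*/3, job_B:*/8, job_C:*/9, job_D:*/4}
Op 8: register job_E */11 -> active={job_A:*/3, job_B:*/8, job_C:*/9, job_D:*/4, job_E:*/11}
Op 9: register job_E */5 -> active={job_A:*/3, job_B:*/8, job_C:*/9, job_D:*/4, job_E:*/5}
Op 10: unregister job_D -> active={job_A:*/3, job_B:*/8, job_C:*/9, job_E:*/5}
  job_A: interval 3, next fire after T=166 is 168
  job_B: interval 8, next fire after T=166 is 168
  job_C: interval 9, next fire after T=166 is 171
  job_E: interval 5, next fire after T=166 is 170
Earliest fire time = 168 (job job_A)

Answer: 168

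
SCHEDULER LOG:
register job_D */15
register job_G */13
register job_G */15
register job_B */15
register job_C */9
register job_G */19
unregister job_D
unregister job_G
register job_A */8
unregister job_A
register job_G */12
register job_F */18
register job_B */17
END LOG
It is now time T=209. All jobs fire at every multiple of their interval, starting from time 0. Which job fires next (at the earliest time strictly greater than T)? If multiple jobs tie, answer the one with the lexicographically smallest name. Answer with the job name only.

Answer: job_C

Derivation:
Op 1: register job_D */15 -> active={job_D:*/15}
Op 2: register job_G */13 -> active={job_D:*/15, job_G:*/13}
Op 3: register job_G */15 -> active={job_D:*/15, job_G:*/15}
Op 4: register job_B */15 -> active={job_B:*/15, job_D:*/15, job_G:*/15}
Op 5: register job_C */9 -> active={job_B:*/15, job_C:*/9, job_D:*/15, job_G:*/15}
Op 6: register job_G */19 -> active={job_B:*/15, job_C:*/9, job_D:*/15, job_G:*/19}
Op 7: unregister job_D -> active={job_B:*/15, job_C:*/9, job_G:*/19}
Op 8: unregister job_G -> active={job_B:*/15, job_C:*/9}
Op 9: register job_A */8 -> active={job_A:*/8, job_B:*/15, job_C:*/9}
Op 10: unregister job_A -> active={job_B:*/15, job_C:*/9}
Op 11: register job_G */12 -> active={job_B:*/15, job_C:*/9, job_G:*/12}
Op 12: register job_F */18 -> active={job_B:*/15, job_C:*/9, job_F:*/18, job_G:*/12}
Op 13: register job_B */17 -> active={job_B:*/17, job_C:*/9, job_F:*/18, job_G:*/12}
  job_B: interval 17, next fire after T=209 is 221
  job_C: interval 9, next fire after T=209 is 216
  job_F: interval 18, next fire after T=209 is 216
  job_G: interval 12, next fire after T=209 is 216
Earliest = 216, winner (lex tiebreak) = job_C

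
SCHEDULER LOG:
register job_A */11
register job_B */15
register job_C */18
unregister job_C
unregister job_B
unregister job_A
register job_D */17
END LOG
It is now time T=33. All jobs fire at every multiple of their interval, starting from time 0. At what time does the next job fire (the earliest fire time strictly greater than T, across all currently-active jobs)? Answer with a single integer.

Answer: 34

Derivation:
Op 1: register job_A */11 -> active={job_A:*/11}
Op 2: register job_B */15 -> active={job_A:*/11, job_B:*/15}
Op 3: register job_C */18 -> active={job_A:*/11, job_B:*/15, job_C:*/18}
Op 4: unregister job_C -> active={job_A:*/11, job_B:*/15}
Op 5: unregister job_B -> active={job_A:*/11}
Op 6: unregister job_A -> active={}
Op 7: register job_D */17 -> active={job_D:*/17}
  job_D: interval 17, next fire after T=33 is 34
Earliest fire time = 34 (job job_D)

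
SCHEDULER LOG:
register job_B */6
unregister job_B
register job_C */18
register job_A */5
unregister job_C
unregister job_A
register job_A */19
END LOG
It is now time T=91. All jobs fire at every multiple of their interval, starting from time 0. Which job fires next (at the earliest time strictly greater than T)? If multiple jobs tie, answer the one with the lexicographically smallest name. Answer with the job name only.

Answer: job_A

Derivation:
Op 1: register job_B */6 -> active={job_B:*/6}
Op 2: unregister job_B -> active={}
Op 3: register job_C */18 -> active={job_C:*/18}
Op 4: register job_A */5 -> active={job_A:*/5, job_C:*/18}
Op 5: unregister job_C -> active={job_A:*/5}
Op 6: unregister job_A -> active={}
Op 7: register job_A */19 -> active={job_A:*/19}
  job_A: interval 19, next fire after T=91 is 95
Earliest = 95, winner (lex tiebreak) = job_A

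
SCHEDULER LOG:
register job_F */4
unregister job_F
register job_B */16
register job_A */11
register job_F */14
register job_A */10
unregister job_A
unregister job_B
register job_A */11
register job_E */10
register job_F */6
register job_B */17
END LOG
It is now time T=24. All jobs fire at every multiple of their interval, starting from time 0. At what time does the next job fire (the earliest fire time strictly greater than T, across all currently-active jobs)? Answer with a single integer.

Answer: 30

Derivation:
Op 1: register job_F */4 -> active={job_F:*/4}
Op 2: unregister job_F -> active={}
Op 3: register job_B */16 -> active={job_B:*/16}
Op 4: register job_A */11 -> active={job_A:*/11, job_B:*/16}
Op 5: register job_F */14 -> active={job_A:*/11, job_B:*/16, job_F:*/14}
Op 6: register job_A */10 -> active={job_A:*/10, job_B:*/16, job_F:*/14}
Op 7: unregister job_A -> active={job_B:*/16, job_F:*/14}
Op 8: unregister job_B -> active={job_F:*/14}
Op 9: register job_A */11 -> active={job_A:*/11, job_F:*/14}
Op 10: register job_E */10 -> active={job_A:*/11, job_E:*/10, job_F:*/14}
Op 11: register job_F */6 -> active={job_A:*/11, job_E:*/10, job_F:*/6}
Op 12: register job_B */17 -> active={job_A:*/11, job_B:*/17, job_E:*/10, job_F:*/6}
  job_A: interval 11, next fire after T=24 is 33
  job_B: interval 17, next fire after T=24 is 34
  job_E: interval 10, next fire after T=24 is 30
  job_F: interval 6, next fire after T=24 is 30
Earliest fire time = 30 (job job_E)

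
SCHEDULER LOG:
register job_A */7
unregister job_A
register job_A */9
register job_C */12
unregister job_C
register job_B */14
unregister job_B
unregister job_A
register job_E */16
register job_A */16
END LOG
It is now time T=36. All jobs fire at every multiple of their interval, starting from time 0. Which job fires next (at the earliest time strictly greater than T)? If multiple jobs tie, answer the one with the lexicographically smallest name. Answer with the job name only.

Answer: job_A

Derivation:
Op 1: register job_A */7 -> active={job_A:*/7}
Op 2: unregister job_A -> active={}
Op 3: register job_A */9 -> active={job_A:*/9}
Op 4: register job_C */12 -> active={job_A:*/9, job_C:*/12}
Op 5: unregister job_C -> active={job_A:*/9}
Op 6: register job_B */14 -> active={job_A:*/9, job_B:*/14}
Op 7: unregister job_B -> active={job_A:*/9}
Op 8: unregister job_A -> active={}
Op 9: register job_E */16 -> active={job_E:*/16}
Op 10: register job_A */16 -> active={job_A:*/16, job_E:*/16}
  job_A: interval 16, next fire after T=36 is 48
  job_E: interval 16, next fire after T=36 is 48
Earliest = 48, winner (lex tiebreak) = job_A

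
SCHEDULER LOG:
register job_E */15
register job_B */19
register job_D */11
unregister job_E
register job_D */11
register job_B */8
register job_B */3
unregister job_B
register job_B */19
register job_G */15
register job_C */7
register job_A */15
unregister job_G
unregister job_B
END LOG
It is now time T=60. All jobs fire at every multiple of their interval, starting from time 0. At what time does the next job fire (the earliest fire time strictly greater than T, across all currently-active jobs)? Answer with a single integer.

Op 1: register job_E */15 -> active={job_E:*/15}
Op 2: register job_B */19 -> active={job_B:*/19, job_E:*/15}
Op 3: register job_D */11 -> active={job_B:*/19, job_D:*/11, job_E:*/15}
Op 4: unregister job_E -> active={job_B:*/19, job_D:*/11}
Op 5: register job_D */11 -> active={job_B:*/19, job_D:*/11}
Op 6: register job_B */8 -> active={job_B:*/8, job_D:*/11}
Op 7: register job_B */3 -> active={job_B:*/3, job_D:*/11}
Op 8: unregister job_B -> active={job_D:*/11}
Op 9: register job_B */19 -> active={job_B:*/19, job_D:*/11}
Op 10: register job_G */15 -> active={job_B:*/19, job_D:*/11, job_G:*/15}
Op 11: register job_C */7 -> active={job_B:*/19, job_C:*/7, job_D:*/11, job_G:*/15}
Op 12: register job_A */15 -> active={job_A:*/15, job_B:*/19, job_C:*/7, job_D:*/11, job_G:*/15}
Op 13: unregister job_G -> active={job_A:*/15, job_B:*/19, job_C:*/7, job_D:*/11}
Op 14: unregister job_B -> active={job_A:*/15, job_C:*/7, job_D:*/11}
  job_A: interval 15, next fire after T=60 is 75
  job_C: interval 7, next fire after T=60 is 63
  job_D: interval 11, next fire after T=60 is 66
Earliest fire time = 63 (job job_C)

Answer: 63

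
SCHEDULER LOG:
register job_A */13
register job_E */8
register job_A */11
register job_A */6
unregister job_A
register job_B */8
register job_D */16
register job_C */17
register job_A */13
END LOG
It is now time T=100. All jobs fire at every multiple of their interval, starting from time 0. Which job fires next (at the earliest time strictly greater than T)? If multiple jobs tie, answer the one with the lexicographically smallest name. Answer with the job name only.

Answer: job_C

Derivation:
Op 1: register job_A */13 -> active={job_A:*/13}
Op 2: register job_E */8 -> active={job_A:*/13, job_E:*/8}
Op 3: register job_A */11 -> active={job_A:*/11, job_E:*/8}
Op 4: register job_A */6 -> active={job_A:*/6, job_E:*/8}
Op 5: unregister job_A -> active={job_E:*/8}
Op 6: register job_B */8 -> active={job_B:*/8, job_E:*/8}
Op 7: register job_D */16 -> active={job_B:*/8, job_D:*/16, job_E:*/8}
Op 8: register job_C */17 -> active={job_B:*/8, job_C:*/17, job_D:*/16, job_E:*/8}
Op 9: register job_A */13 -> active={job_A:*/13, job_B:*/8, job_C:*/17, job_D:*/16, job_E:*/8}
  job_A: interval 13, next fire after T=100 is 104
  job_B: interval 8, next fire after T=100 is 104
  job_C: interval 17, next fire after T=100 is 102
  job_D: interval 16, next fire after T=100 is 112
  job_E: interval 8, next fire after T=100 is 104
Earliest = 102, winner (lex tiebreak) = job_C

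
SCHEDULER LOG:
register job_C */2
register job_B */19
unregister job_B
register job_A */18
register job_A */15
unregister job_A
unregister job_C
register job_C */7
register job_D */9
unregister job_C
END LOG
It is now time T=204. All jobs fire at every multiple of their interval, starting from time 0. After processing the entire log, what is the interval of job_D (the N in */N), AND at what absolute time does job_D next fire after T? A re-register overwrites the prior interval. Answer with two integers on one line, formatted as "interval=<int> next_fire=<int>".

Op 1: register job_C */2 -> active={job_C:*/2}
Op 2: register job_B */19 -> active={job_B:*/19, job_C:*/2}
Op 3: unregister job_B -> active={job_C:*/2}
Op 4: register job_A */18 -> active={job_A:*/18, job_C:*/2}
Op 5: register job_A */15 -> active={job_A:*/15, job_C:*/2}
Op 6: unregister job_A -> active={job_C:*/2}
Op 7: unregister job_C -> active={}
Op 8: register job_C */7 -> active={job_C:*/7}
Op 9: register job_D */9 -> active={job_C:*/7, job_D:*/9}
Op 10: unregister job_C -> active={job_D:*/9}
Final interval of job_D = 9
Next fire of job_D after T=204: (204//9+1)*9 = 207

Answer: interval=9 next_fire=207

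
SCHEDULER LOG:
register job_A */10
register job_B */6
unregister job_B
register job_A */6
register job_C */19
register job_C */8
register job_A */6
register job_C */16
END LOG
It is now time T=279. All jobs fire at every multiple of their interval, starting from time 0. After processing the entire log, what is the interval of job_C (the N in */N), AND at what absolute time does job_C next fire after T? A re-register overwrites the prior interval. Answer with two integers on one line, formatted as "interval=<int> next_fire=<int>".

Op 1: register job_A */10 -> active={job_A:*/10}
Op 2: register job_B */6 -> active={job_A:*/10, job_B:*/6}
Op 3: unregister job_B -> active={job_A:*/10}
Op 4: register job_A */6 -> active={job_A:*/6}
Op 5: register job_C */19 -> active={job_A:*/6, job_C:*/19}
Op 6: register job_C */8 -> active={job_A:*/6, job_C:*/8}
Op 7: register job_A */6 -> active={job_A:*/6, job_C:*/8}
Op 8: register job_C */16 -> active={job_A:*/6, job_C:*/16}
Final interval of job_C = 16
Next fire of job_C after T=279: (279//16+1)*16 = 288

Answer: interval=16 next_fire=288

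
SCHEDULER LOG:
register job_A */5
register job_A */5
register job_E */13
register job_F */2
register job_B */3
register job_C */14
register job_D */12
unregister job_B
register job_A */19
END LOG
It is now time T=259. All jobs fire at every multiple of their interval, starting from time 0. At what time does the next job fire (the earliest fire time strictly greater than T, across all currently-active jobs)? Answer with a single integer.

Op 1: register job_A */5 -> active={job_A:*/5}
Op 2: register job_A */5 -> active={job_A:*/5}
Op 3: register job_E */13 -> active={job_A:*/5, job_E:*/13}
Op 4: register job_F */2 -> active={job_A:*/5, job_E:*/13, job_F:*/2}
Op 5: register job_B */3 -> active={job_A:*/5, job_B:*/3, job_E:*/13, job_F:*/2}
Op 6: register job_C */14 -> active={job_A:*/5, job_B:*/3, job_C:*/14, job_E:*/13, job_F:*/2}
Op 7: register job_D */12 -> active={job_A:*/5, job_B:*/3, job_C:*/14, job_D:*/12, job_E:*/13, job_F:*/2}
Op 8: unregister job_B -> active={job_A:*/5, job_C:*/14, job_D:*/12, job_E:*/13, job_F:*/2}
Op 9: register job_A */19 -> active={job_A:*/19, job_C:*/14, job_D:*/12, job_E:*/13, job_F:*/2}
  job_A: interval 19, next fire after T=259 is 266
  job_C: interval 14, next fire after T=259 is 266
  job_D: interval 12, next fire after T=259 is 264
  job_E: interval 13, next fire after T=259 is 260
  job_F: interval 2, next fire after T=259 is 260
Earliest fire time = 260 (job job_E)

Answer: 260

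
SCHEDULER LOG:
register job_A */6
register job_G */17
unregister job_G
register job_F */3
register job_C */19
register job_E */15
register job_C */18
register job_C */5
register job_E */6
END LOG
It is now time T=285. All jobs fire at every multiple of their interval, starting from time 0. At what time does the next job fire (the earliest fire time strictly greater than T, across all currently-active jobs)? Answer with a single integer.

Answer: 288

Derivation:
Op 1: register job_A */6 -> active={job_A:*/6}
Op 2: register job_G */17 -> active={job_A:*/6, job_G:*/17}
Op 3: unregister job_G -> active={job_A:*/6}
Op 4: register job_F */3 -> active={job_A:*/6, job_F:*/3}
Op 5: register job_C */19 -> active={job_A:*/6, job_C:*/19, job_F:*/3}
Op 6: register job_E */15 -> active={job_A:*/6, job_C:*/19, job_E:*/15, job_F:*/3}
Op 7: register job_C */18 -> active={job_A:*/6, job_C:*/18, job_E:*/15, job_F:*/3}
Op 8: register job_C */5 -> active={job_A:*/6, job_C:*/5, job_E:*/15, job_F:*/3}
Op 9: register job_E */6 -> active={job_A:*/6, job_C:*/5, job_E:*/6, job_F:*/3}
  job_A: interval 6, next fire after T=285 is 288
  job_C: interval 5, next fire after T=285 is 290
  job_E: interval 6, next fire after T=285 is 288
  job_F: interval 3, next fire after T=285 is 288
Earliest fire time = 288 (job job_A)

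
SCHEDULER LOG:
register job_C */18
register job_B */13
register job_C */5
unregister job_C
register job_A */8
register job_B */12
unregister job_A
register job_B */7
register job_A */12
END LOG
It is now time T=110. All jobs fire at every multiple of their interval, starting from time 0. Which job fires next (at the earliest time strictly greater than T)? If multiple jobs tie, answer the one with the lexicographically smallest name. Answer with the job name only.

Op 1: register job_C */18 -> active={job_C:*/18}
Op 2: register job_B */13 -> active={job_B:*/13, job_C:*/18}
Op 3: register job_C */5 -> active={job_B:*/13, job_C:*/5}
Op 4: unregister job_C -> active={job_B:*/13}
Op 5: register job_A */8 -> active={job_A:*/8, job_B:*/13}
Op 6: register job_B */12 -> active={job_A:*/8, job_B:*/12}
Op 7: unregister job_A -> active={job_B:*/12}
Op 8: register job_B */7 -> active={job_B:*/7}
Op 9: register job_A */12 -> active={job_A:*/12, job_B:*/7}
  job_A: interval 12, next fire after T=110 is 120
  job_B: interval 7, next fire after T=110 is 112
Earliest = 112, winner (lex tiebreak) = job_B

Answer: job_B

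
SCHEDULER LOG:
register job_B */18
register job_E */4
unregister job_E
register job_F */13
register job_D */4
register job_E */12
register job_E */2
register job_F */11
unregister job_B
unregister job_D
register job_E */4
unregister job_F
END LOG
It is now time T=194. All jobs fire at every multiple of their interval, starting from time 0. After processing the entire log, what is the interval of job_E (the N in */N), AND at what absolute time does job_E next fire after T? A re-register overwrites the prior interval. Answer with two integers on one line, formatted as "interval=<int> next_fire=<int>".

Answer: interval=4 next_fire=196

Derivation:
Op 1: register job_B */18 -> active={job_B:*/18}
Op 2: register job_E */4 -> active={job_B:*/18, job_E:*/4}
Op 3: unregister job_E -> active={job_B:*/18}
Op 4: register job_F */13 -> active={job_B:*/18, job_F:*/13}
Op 5: register job_D */4 -> active={job_B:*/18, job_D:*/4, job_F:*/13}
Op 6: register job_E */12 -> active={job_B:*/18, job_D:*/4, job_E:*/12, job_F:*/13}
Op 7: register job_E */2 -> active={job_B:*/18, job_D:*/4, job_E:*/2, job_F:*/13}
Op 8: register job_F */11 -> active={job_B:*/18, job_D:*/4, job_E:*/2, job_F:*/11}
Op 9: unregister job_B -> active={job_D:*/4, job_E:*/2, job_F:*/11}
Op 10: unregister job_D -> active={job_E:*/2, job_F:*/11}
Op 11: register job_E */4 -> active={job_E:*/4, job_F:*/11}
Op 12: unregister job_F -> active={job_E:*/4}
Final interval of job_E = 4
Next fire of job_E after T=194: (194//4+1)*4 = 196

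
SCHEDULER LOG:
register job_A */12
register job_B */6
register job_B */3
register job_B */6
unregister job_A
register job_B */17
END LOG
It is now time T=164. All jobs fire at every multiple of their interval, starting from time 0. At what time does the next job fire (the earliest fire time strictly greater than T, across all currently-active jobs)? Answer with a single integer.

Op 1: register job_A */12 -> active={job_A:*/12}
Op 2: register job_B */6 -> active={job_A:*/12, job_B:*/6}
Op 3: register job_B */3 -> active={job_A:*/12, job_B:*/3}
Op 4: register job_B */6 -> active={job_A:*/12, job_B:*/6}
Op 5: unregister job_A -> active={job_B:*/6}
Op 6: register job_B */17 -> active={job_B:*/17}
  job_B: interval 17, next fire after T=164 is 170
Earliest fire time = 170 (job job_B)

Answer: 170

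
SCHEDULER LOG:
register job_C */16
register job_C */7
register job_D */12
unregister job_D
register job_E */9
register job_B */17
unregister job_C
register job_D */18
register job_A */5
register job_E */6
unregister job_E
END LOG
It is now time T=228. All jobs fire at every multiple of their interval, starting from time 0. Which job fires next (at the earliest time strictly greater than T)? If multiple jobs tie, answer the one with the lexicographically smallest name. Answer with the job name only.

Op 1: register job_C */16 -> active={job_C:*/16}
Op 2: register job_C */7 -> active={job_C:*/7}
Op 3: register job_D */12 -> active={job_C:*/7, job_D:*/12}
Op 4: unregister job_D -> active={job_C:*/7}
Op 5: register job_E */9 -> active={job_C:*/7, job_E:*/9}
Op 6: register job_B */17 -> active={job_B:*/17, job_C:*/7, job_E:*/9}
Op 7: unregister job_C -> active={job_B:*/17, job_E:*/9}
Op 8: register job_D */18 -> active={job_B:*/17, job_D:*/18, job_E:*/9}
Op 9: register job_A */5 -> active={job_A:*/5, job_B:*/17, job_D:*/18, job_E:*/9}
Op 10: register job_E */6 -> active={job_A:*/5, job_B:*/17, job_D:*/18, job_E:*/6}
Op 11: unregister job_E -> active={job_A:*/5, job_B:*/17, job_D:*/18}
  job_A: interval 5, next fire after T=228 is 230
  job_B: interval 17, next fire after T=228 is 238
  job_D: interval 18, next fire after T=228 is 234
Earliest = 230, winner (lex tiebreak) = job_A

Answer: job_A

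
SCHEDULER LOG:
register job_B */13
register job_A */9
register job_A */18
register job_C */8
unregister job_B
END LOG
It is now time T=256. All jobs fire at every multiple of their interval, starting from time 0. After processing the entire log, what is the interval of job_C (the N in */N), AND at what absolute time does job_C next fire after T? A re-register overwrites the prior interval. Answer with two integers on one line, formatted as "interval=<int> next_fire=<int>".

Op 1: register job_B */13 -> active={job_B:*/13}
Op 2: register job_A */9 -> active={job_A:*/9, job_B:*/13}
Op 3: register job_A */18 -> active={job_A:*/18, job_B:*/13}
Op 4: register job_C */8 -> active={job_A:*/18, job_B:*/13, job_C:*/8}
Op 5: unregister job_B -> active={job_A:*/18, job_C:*/8}
Final interval of job_C = 8
Next fire of job_C after T=256: (256//8+1)*8 = 264

Answer: interval=8 next_fire=264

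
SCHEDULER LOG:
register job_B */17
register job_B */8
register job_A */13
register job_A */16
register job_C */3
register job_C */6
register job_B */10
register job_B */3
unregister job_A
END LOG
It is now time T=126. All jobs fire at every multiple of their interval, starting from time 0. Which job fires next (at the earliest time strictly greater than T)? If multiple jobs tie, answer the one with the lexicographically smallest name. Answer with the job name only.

Answer: job_B

Derivation:
Op 1: register job_B */17 -> active={job_B:*/17}
Op 2: register job_B */8 -> active={job_B:*/8}
Op 3: register job_A */13 -> active={job_A:*/13, job_B:*/8}
Op 4: register job_A */16 -> active={job_A:*/16, job_B:*/8}
Op 5: register job_C */3 -> active={job_A:*/16, job_B:*/8, job_C:*/3}
Op 6: register job_C */6 -> active={job_A:*/16, job_B:*/8, job_C:*/6}
Op 7: register job_B */10 -> active={job_A:*/16, job_B:*/10, job_C:*/6}
Op 8: register job_B */3 -> active={job_A:*/16, job_B:*/3, job_C:*/6}
Op 9: unregister job_A -> active={job_B:*/3, job_C:*/6}
  job_B: interval 3, next fire after T=126 is 129
  job_C: interval 6, next fire after T=126 is 132
Earliest = 129, winner (lex tiebreak) = job_B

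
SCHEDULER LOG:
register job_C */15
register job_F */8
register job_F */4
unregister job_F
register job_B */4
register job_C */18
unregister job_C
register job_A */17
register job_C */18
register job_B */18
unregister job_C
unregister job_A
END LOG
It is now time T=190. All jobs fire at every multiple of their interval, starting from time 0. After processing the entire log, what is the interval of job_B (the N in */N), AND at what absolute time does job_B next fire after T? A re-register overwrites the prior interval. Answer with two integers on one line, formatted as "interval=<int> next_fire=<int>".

Answer: interval=18 next_fire=198

Derivation:
Op 1: register job_C */15 -> active={job_C:*/15}
Op 2: register job_F */8 -> active={job_C:*/15, job_F:*/8}
Op 3: register job_F */4 -> active={job_C:*/15, job_F:*/4}
Op 4: unregister job_F -> active={job_C:*/15}
Op 5: register job_B */4 -> active={job_B:*/4, job_C:*/15}
Op 6: register job_C */18 -> active={job_B:*/4, job_C:*/18}
Op 7: unregister job_C -> active={job_B:*/4}
Op 8: register job_A */17 -> active={job_A:*/17, job_B:*/4}
Op 9: register job_C */18 -> active={job_A:*/17, job_B:*/4, job_C:*/18}
Op 10: register job_B */18 -> active={job_A:*/17, job_B:*/18, job_C:*/18}
Op 11: unregister job_C -> active={job_A:*/17, job_B:*/18}
Op 12: unregister job_A -> active={job_B:*/18}
Final interval of job_B = 18
Next fire of job_B after T=190: (190//18+1)*18 = 198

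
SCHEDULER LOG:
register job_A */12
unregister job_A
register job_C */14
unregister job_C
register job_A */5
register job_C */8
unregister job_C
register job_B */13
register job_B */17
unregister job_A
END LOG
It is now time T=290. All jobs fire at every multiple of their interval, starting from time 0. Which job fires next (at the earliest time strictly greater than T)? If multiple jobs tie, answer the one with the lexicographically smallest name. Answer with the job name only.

Answer: job_B

Derivation:
Op 1: register job_A */12 -> active={job_A:*/12}
Op 2: unregister job_A -> active={}
Op 3: register job_C */14 -> active={job_C:*/14}
Op 4: unregister job_C -> active={}
Op 5: register job_A */5 -> active={job_A:*/5}
Op 6: register job_C */8 -> active={job_A:*/5, job_C:*/8}
Op 7: unregister job_C -> active={job_A:*/5}
Op 8: register job_B */13 -> active={job_A:*/5, job_B:*/13}
Op 9: register job_B */17 -> active={job_A:*/5, job_B:*/17}
Op 10: unregister job_A -> active={job_B:*/17}
  job_B: interval 17, next fire after T=290 is 306
Earliest = 306, winner (lex tiebreak) = job_B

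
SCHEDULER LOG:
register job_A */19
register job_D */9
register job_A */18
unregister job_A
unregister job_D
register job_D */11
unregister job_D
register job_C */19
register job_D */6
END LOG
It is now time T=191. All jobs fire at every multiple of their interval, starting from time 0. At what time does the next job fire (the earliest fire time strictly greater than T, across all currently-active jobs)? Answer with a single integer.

Answer: 192

Derivation:
Op 1: register job_A */19 -> active={job_A:*/19}
Op 2: register job_D */9 -> active={job_A:*/19, job_D:*/9}
Op 3: register job_A */18 -> active={job_A:*/18, job_D:*/9}
Op 4: unregister job_A -> active={job_D:*/9}
Op 5: unregister job_D -> active={}
Op 6: register job_D */11 -> active={job_D:*/11}
Op 7: unregister job_D -> active={}
Op 8: register job_C */19 -> active={job_C:*/19}
Op 9: register job_D */6 -> active={job_C:*/19, job_D:*/6}
  job_C: interval 19, next fire after T=191 is 209
  job_D: interval 6, next fire after T=191 is 192
Earliest fire time = 192 (job job_D)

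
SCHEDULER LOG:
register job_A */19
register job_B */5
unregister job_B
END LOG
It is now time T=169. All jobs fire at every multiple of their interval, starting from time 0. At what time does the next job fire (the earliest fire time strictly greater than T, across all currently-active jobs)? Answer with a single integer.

Answer: 171

Derivation:
Op 1: register job_A */19 -> active={job_A:*/19}
Op 2: register job_B */5 -> active={job_A:*/19, job_B:*/5}
Op 3: unregister job_B -> active={job_A:*/19}
  job_A: interval 19, next fire after T=169 is 171
Earliest fire time = 171 (job job_A)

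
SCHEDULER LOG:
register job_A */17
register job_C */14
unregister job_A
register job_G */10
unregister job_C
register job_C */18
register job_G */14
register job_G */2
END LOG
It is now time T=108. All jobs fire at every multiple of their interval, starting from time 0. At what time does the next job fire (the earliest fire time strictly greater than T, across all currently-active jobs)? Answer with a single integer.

Op 1: register job_A */17 -> active={job_A:*/17}
Op 2: register job_C */14 -> active={job_A:*/17, job_C:*/14}
Op 3: unregister job_A -> active={job_C:*/14}
Op 4: register job_G */10 -> active={job_C:*/14, job_G:*/10}
Op 5: unregister job_C -> active={job_G:*/10}
Op 6: register job_C */18 -> active={job_C:*/18, job_G:*/10}
Op 7: register job_G */14 -> active={job_C:*/18, job_G:*/14}
Op 8: register job_G */2 -> active={job_C:*/18, job_G:*/2}
  job_C: interval 18, next fire after T=108 is 126
  job_G: interval 2, next fire after T=108 is 110
Earliest fire time = 110 (job job_G)

Answer: 110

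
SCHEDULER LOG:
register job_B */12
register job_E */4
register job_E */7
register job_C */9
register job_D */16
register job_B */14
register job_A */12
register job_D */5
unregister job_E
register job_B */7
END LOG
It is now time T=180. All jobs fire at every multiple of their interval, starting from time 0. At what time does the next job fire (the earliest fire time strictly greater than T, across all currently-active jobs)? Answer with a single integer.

Answer: 182

Derivation:
Op 1: register job_B */12 -> active={job_B:*/12}
Op 2: register job_E */4 -> active={job_B:*/12, job_E:*/4}
Op 3: register job_E */7 -> active={job_B:*/12, job_E:*/7}
Op 4: register job_C */9 -> active={job_B:*/12, job_C:*/9, job_E:*/7}
Op 5: register job_D */16 -> active={job_B:*/12, job_C:*/9, job_D:*/16, job_E:*/7}
Op 6: register job_B */14 -> active={job_B:*/14, job_C:*/9, job_D:*/16, job_E:*/7}
Op 7: register job_A */12 -> active={job_A:*/12, job_B:*/14, job_C:*/9, job_D:*/16, job_E:*/7}
Op 8: register job_D */5 -> active={job_A:*/12, job_B:*/14, job_C:*/9, job_D:*/5, job_E:*/7}
Op 9: unregister job_E -> active={job_A:*/12, job_B:*/14, job_C:*/9, job_D:*/5}
Op 10: register job_B */7 -> active={job_A:*/12, job_B:*/7, job_C:*/9, job_D:*/5}
  job_A: interval 12, next fire after T=180 is 192
  job_B: interval 7, next fire after T=180 is 182
  job_C: interval 9, next fire after T=180 is 189
  job_D: interval 5, next fire after T=180 is 185
Earliest fire time = 182 (job job_B)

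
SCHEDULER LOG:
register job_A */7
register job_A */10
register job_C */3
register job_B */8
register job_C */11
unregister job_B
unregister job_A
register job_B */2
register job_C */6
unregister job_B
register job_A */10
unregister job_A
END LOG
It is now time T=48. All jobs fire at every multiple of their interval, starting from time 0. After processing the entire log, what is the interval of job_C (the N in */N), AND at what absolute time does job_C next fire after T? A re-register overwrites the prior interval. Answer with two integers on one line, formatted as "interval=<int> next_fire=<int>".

Op 1: register job_A */7 -> active={job_A:*/7}
Op 2: register job_A */10 -> active={job_A:*/10}
Op 3: register job_C */3 -> active={job_A:*/10, job_C:*/3}
Op 4: register job_B */8 -> active={job_A:*/10, job_B:*/8, job_C:*/3}
Op 5: register job_C */11 -> active={job_A:*/10, job_B:*/8, job_C:*/11}
Op 6: unregister job_B -> active={job_A:*/10, job_C:*/11}
Op 7: unregister job_A -> active={job_C:*/11}
Op 8: register job_B */2 -> active={job_B:*/2, job_C:*/11}
Op 9: register job_C */6 -> active={job_B:*/2, job_C:*/6}
Op 10: unregister job_B -> active={job_C:*/6}
Op 11: register job_A */10 -> active={job_A:*/10, job_C:*/6}
Op 12: unregister job_A -> active={job_C:*/6}
Final interval of job_C = 6
Next fire of job_C after T=48: (48//6+1)*6 = 54

Answer: interval=6 next_fire=54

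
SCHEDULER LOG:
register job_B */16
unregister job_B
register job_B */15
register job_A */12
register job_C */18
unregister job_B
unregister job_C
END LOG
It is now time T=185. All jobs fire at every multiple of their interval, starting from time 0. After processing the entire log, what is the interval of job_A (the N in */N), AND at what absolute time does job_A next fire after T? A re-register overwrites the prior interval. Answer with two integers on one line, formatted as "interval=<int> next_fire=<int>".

Op 1: register job_B */16 -> active={job_B:*/16}
Op 2: unregister job_B -> active={}
Op 3: register job_B */15 -> active={job_B:*/15}
Op 4: register job_A */12 -> active={job_A:*/12, job_B:*/15}
Op 5: register job_C */18 -> active={job_A:*/12, job_B:*/15, job_C:*/18}
Op 6: unregister job_B -> active={job_A:*/12, job_C:*/18}
Op 7: unregister job_C -> active={job_A:*/12}
Final interval of job_A = 12
Next fire of job_A after T=185: (185//12+1)*12 = 192

Answer: interval=12 next_fire=192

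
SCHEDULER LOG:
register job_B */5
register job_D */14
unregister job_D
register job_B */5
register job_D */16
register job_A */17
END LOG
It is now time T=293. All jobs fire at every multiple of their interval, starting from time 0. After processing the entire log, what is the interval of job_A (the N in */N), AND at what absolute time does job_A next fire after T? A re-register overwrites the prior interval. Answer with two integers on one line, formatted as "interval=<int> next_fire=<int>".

Op 1: register job_B */5 -> active={job_B:*/5}
Op 2: register job_D */14 -> active={job_B:*/5, job_D:*/14}
Op 3: unregister job_D -> active={job_B:*/5}
Op 4: register job_B */5 -> active={job_B:*/5}
Op 5: register job_D */16 -> active={job_B:*/5, job_D:*/16}
Op 6: register job_A */17 -> active={job_A:*/17, job_B:*/5, job_D:*/16}
Final interval of job_A = 17
Next fire of job_A after T=293: (293//17+1)*17 = 306

Answer: interval=17 next_fire=306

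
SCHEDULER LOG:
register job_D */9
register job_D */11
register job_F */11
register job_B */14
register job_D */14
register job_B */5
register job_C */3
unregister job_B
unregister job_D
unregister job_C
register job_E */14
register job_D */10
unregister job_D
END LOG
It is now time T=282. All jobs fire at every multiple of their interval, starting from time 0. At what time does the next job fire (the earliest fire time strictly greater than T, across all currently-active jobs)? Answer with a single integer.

Op 1: register job_D */9 -> active={job_D:*/9}
Op 2: register job_D */11 -> active={job_D:*/11}
Op 3: register job_F */11 -> active={job_D:*/11, job_F:*/11}
Op 4: register job_B */14 -> active={job_B:*/14, job_D:*/11, job_F:*/11}
Op 5: register job_D */14 -> active={job_B:*/14, job_D:*/14, job_F:*/11}
Op 6: register job_B */5 -> active={job_B:*/5, job_D:*/14, job_F:*/11}
Op 7: register job_C */3 -> active={job_B:*/5, job_C:*/3, job_D:*/14, job_F:*/11}
Op 8: unregister job_B -> active={job_C:*/3, job_D:*/14, job_F:*/11}
Op 9: unregister job_D -> active={job_C:*/3, job_F:*/11}
Op 10: unregister job_C -> active={job_F:*/11}
Op 11: register job_E */14 -> active={job_E:*/14, job_F:*/11}
Op 12: register job_D */10 -> active={job_D:*/10, job_E:*/14, job_F:*/11}
Op 13: unregister job_D -> active={job_E:*/14, job_F:*/11}
  job_E: interval 14, next fire after T=282 is 294
  job_F: interval 11, next fire after T=282 is 286
Earliest fire time = 286 (job job_F)

Answer: 286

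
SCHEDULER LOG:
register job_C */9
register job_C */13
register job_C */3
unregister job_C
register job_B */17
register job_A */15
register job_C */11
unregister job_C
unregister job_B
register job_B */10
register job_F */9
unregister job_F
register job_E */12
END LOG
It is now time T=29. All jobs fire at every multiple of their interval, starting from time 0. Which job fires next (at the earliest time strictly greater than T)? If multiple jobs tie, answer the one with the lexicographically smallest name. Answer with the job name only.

Op 1: register job_C */9 -> active={job_C:*/9}
Op 2: register job_C */13 -> active={job_C:*/13}
Op 3: register job_C */3 -> active={job_C:*/3}
Op 4: unregister job_C -> active={}
Op 5: register job_B */17 -> active={job_B:*/17}
Op 6: register job_A */15 -> active={job_A:*/15, job_B:*/17}
Op 7: register job_C */11 -> active={job_A:*/15, job_B:*/17, job_C:*/11}
Op 8: unregister job_C -> active={job_A:*/15, job_B:*/17}
Op 9: unregister job_B -> active={job_A:*/15}
Op 10: register job_B */10 -> active={job_A:*/15, job_B:*/10}
Op 11: register job_F */9 -> active={job_A:*/15, job_B:*/10, job_F:*/9}
Op 12: unregister job_F -> active={job_A:*/15, job_B:*/10}
Op 13: register job_E */12 -> active={job_A:*/15, job_B:*/10, job_E:*/12}
  job_A: interval 15, next fire after T=29 is 30
  job_B: interval 10, next fire after T=29 is 30
  job_E: interval 12, next fire after T=29 is 36
Earliest = 30, winner (lex tiebreak) = job_A

Answer: job_A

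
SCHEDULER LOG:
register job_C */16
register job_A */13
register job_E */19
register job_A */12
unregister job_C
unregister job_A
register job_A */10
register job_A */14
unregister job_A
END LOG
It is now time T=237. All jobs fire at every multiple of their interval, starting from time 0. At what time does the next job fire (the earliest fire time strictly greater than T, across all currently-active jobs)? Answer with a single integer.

Op 1: register job_C */16 -> active={job_C:*/16}
Op 2: register job_A */13 -> active={job_A:*/13, job_C:*/16}
Op 3: register job_E */19 -> active={job_A:*/13, job_C:*/16, job_E:*/19}
Op 4: register job_A */12 -> active={job_A:*/12, job_C:*/16, job_E:*/19}
Op 5: unregister job_C -> active={job_A:*/12, job_E:*/19}
Op 6: unregister job_A -> active={job_E:*/19}
Op 7: register job_A */10 -> active={job_A:*/10, job_E:*/19}
Op 8: register job_A */14 -> active={job_A:*/14, job_E:*/19}
Op 9: unregister job_A -> active={job_E:*/19}
  job_E: interval 19, next fire after T=237 is 247
Earliest fire time = 247 (job job_E)

Answer: 247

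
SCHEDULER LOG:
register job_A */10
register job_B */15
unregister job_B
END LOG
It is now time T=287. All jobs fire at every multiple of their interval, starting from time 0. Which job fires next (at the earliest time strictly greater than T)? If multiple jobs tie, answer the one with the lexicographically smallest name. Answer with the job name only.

Op 1: register job_A */10 -> active={job_A:*/10}
Op 2: register job_B */15 -> active={job_A:*/10, job_B:*/15}
Op 3: unregister job_B -> active={job_A:*/10}
  job_A: interval 10, next fire after T=287 is 290
Earliest = 290, winner (lex tiebreak) = job_A

Answer: job_A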